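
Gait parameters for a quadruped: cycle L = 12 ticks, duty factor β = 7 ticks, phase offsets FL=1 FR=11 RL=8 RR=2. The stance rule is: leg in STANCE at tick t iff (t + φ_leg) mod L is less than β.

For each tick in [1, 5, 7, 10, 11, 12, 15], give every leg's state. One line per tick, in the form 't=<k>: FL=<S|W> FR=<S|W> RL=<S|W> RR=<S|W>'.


t=1: phase=(2,0,9,3) vs β=7 → FL=S FR=S RL=W RR=S
t=5: phase=(6,4,1,7) vs β=7 → FL=S FR=S RL=S RR=W
t=7: phase=(8,6,3,9) vs β=7 → FL=W FR=S RL=S RR=W
t=10: phase=(11,9,6,0) vs β=7 → FL=W FR=W RL=S RR=S
t=11: phase=(0,10,7,1) vs β=7 → FL=S FR=W RL=W RR=S
t=12: phase=(1,11,8,2) vs β=7 → FL=S FR=W RL=W RR=S
t=15: phase=(4,2,11,5) vs β=7 → FL=S FR=S RL=W RR=S

t=1: FL=S FR=S RL=W RR=S
t=5: FL=S FR=S RL=S RR=W
t=7: FL=W FR=S RL=S RR=W
t=10: FL=W FR=W RL=S RR=S
t=11: FL=S FR=W RL=W RR=S
t=12: FL=S FR=W RL=W RR=S
t=15: FL=S FR=S RL=W RR=S


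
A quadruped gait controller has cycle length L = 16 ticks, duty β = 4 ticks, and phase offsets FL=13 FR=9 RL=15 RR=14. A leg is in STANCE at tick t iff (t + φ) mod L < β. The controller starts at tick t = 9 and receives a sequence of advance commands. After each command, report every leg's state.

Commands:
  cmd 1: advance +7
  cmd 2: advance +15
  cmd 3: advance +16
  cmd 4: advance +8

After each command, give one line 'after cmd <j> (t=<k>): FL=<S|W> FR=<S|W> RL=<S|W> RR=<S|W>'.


start t=9: FL=W FR=S RL=W RR=W
cmd 1: advance +7 → t=16, phase=(13,9,15,14) → FL=W FR=W RL=W RR=W
cmd 2: advance +15 → t=31, phase=(12,8,14,13) → FL=W FR=W RL=W RR=W
cmd 3: advance +16 → t=47, phase=(12,8,14,13) → FL=W FR=W RL=W RR=W
cmd 4: advance +8 → t=55, phase=(4,0,6,5) → FL=W FR=S RL=W RR=W

after cmd 1 (t=16): FL=W FR=W RL=W RR=W
after cmd 2 (t=31): FL=W FR=W RL=W RR=W
after cmd 3 (t=47): FL=W FR=W RL=W RR=W
after cmd 4 (t=55): FL=W FR=S RL=W RR=W


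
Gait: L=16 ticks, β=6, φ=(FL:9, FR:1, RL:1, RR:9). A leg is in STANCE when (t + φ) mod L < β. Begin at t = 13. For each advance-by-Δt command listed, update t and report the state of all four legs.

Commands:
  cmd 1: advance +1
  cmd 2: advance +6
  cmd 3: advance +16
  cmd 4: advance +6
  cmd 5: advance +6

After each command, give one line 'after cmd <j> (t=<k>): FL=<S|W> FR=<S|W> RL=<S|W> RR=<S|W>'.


after cmd 1 (t=14): FL=W FR=W RL=W RR=W
after cmd 2 (t=20): FL=W FR=S RL=S RR=W
after cmd 3 (t=36): FL=W FR=S RL=S RR=W
after cmd 4 (t=42): FL=S FR=W RL=W RR=S
after cmd 5 (t=48): FL=W FR=S RL=S RR=W

start t=13: FL=W FR=W RL=W RR=W
cmd 1: advance +1 → t=14, phase=(7,15,15,7) → FL=W FR=W RL=W RR=W
cmd 2: advance +6 → t=20, phase=(13,5,5,13) → FL=W FR=S RL=S RR=W
cmd 3: advance +16 → t=36, phase=(13,5,5,13) → FL=W FR=S RL=S RR=W
cmd 4: advance +6 → t=42, phase=(3,11,11,3) → FL=S FR=W RL=W RR=S
cmd 5: advance +6 → t=48, phase=(9,1,1,9) → FL=W FR=S RL=S RR=W


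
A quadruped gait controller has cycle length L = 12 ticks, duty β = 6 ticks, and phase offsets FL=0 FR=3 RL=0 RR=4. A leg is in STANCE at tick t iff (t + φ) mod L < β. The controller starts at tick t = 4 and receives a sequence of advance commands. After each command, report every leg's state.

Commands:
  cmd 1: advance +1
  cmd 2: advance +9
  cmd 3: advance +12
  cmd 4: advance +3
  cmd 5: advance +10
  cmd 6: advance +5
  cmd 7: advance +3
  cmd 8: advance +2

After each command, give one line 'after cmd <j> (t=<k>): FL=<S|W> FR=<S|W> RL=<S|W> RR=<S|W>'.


after cmd 1 (t=5): FL=S FR=W RL=S RR=W
after cmd 2 (t=14): FL=S FR=S RL=S RR=W
after cmd 3 (t=26): FL=S FR=S RL=S RR=W
after cmd 4 (t=29): FL=S FR=W RL=S RR=W
after cmd 5 (t=39): FL=S FR=W RL=S RR=W
after cmd 6 (t=44): FL=W FR=W RL=W RR=S
after cmd 7 (t=47): FL=W FR=S RL=W RR=S
after cmd 8 (t=49): FL=S FR=S RL=S RR=S

start t=4: FL=S FR=W RL=S RR=W
cmd 1: advance +1 → t=5, phase=(5,8,5,9) → FL=S FR=W RL=S RR=W
cmd 2: advance +9 → t=14, phase=(2,5,2,6) → FL=S FR=S RL=S RR=W
cmd 3: advance +12 → t=26, phase=(2,5,2,6) → FL=S FR=S RL=S RR=W
cmd 4: advance +3 → t=29, phase=(5,8,5,9) → FL=S FR=W RL=S RR=W
cmd 5: advance +10 → t=39, phase=(3,6,3,7) → FL=S FR=W RL=S RR=W
cmd 6: advance +5 → t=44, phase=(8,11,8,0) → FL=W FR=W RL=W RR=S
cmd 7: advance +3 → t=47, phase=(11,2,11,3) → FL=W FR=S RL=W RR=S
cmd 8: advance +2 → t=49, phase=(1,4,1,5) → FL=S FR=S RL=S RR=S


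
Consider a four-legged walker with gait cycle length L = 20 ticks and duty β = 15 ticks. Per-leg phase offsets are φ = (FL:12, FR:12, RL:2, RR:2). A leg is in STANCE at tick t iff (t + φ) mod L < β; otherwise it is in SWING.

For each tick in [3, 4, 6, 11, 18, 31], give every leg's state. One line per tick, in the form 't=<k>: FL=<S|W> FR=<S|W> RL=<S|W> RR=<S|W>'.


t=3: FL=W FR=W RL=S RR=S
t=4: FL=W FR=W RL=S RR=S
t=6: FL=W FR=W RL=S RR=S
t=11: FL=S FR=S RL=S RR=S
t=18: FL=S FR=S RL=S RR=S
t=31: FL=S FR=S RL=S RR=S

t=3: phase=(15,15,5,5) vs β=15 → FL=W FR=W RL=S RR=S
t=4: phase=(16,16,6,6) vs β=15 → FL=W FR=W RL=S RR=S
t=6: phase=(18,18,8,8) vs β=15 → FL=W FR=W RL=S RR=S
t=11: phase=(3,3,13,13) vs β=15 → FL=S FR=S RL=S RR=S
t=18: phase=(10,10,0,0) vs β=15 → FL=S FR=S RL=S RR=S
t=31: phase=(3,3,13,13) vs β=15 → FL=S FR=S RL=S RR=S


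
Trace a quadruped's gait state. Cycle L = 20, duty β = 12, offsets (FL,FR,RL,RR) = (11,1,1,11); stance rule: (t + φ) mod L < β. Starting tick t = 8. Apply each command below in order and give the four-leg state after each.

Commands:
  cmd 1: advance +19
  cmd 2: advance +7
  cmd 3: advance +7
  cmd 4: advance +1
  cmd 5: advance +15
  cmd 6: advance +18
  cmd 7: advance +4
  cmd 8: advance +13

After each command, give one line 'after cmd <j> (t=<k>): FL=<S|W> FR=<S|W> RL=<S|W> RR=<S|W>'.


start t=8: FL=W FR=S RL=S RR=W
cmd 1: advance +19 → t=27, phase=(18,8,8,18) → FL=W FR=S RL=S RR=W
cmd 2: advance +7 → t=34, phase=(5,15,15,5) → FL=S FR=W RL=W RR=S
cmd 3: advance +7 → t=41, phase=(12,2,2,12) → FL=W FR=S RL=S RR=W
cmd 4: advance +1 → t=42, phase=(13,3,3,13) → FL=W FR=S RL=S RR=W
cmd 5: advance +15 → t=57, phase=(8,18,18,8) → FL=S FR=W RL=W RR=S
cmd 6: advance +18 → t=75, phase=(6,16,16,6) → FL=S FR=W RL=W RR=S
cmd 7: advance +4 → t=79, phase=(10,0,0,10) → FL=S FR=S RL=S RR=S
cmd 8: advance +13 → t=92, phase=(3,13,13,3) → FL=S FR=W RL=W RR=S

after cmd 1 (t=27): FL=W FR=S RL=S RR=W
after cmd 2 (t=34): FL=S FR=W RL=W RR=S
after cmd 3 (t=41): FL=W FR=S RL=S RR=W
after cmd 4 (t=42): FL=W FR=S RL=S RR=W
after cmd 5 (t=57): FL=S FR=W RL=W RR=S
after cmd 6 (t=75): FL=S FR=W RL=W RR=S
after cmd 7 (t=79): FL=S FR=S RL=S RR=S
after cmd 8 (t=92): FL=S FR=W RL=W RR=S


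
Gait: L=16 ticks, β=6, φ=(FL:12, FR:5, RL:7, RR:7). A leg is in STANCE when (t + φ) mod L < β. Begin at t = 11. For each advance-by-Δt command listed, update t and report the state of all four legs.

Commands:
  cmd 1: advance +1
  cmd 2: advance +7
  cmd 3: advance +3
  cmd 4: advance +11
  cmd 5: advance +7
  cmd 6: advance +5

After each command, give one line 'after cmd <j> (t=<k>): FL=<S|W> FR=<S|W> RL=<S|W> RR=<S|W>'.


after cmd 1 (t=12): FL=W FR=S RL=S RR=S
after cmd 2 (t=19): FL=W FR=W RL=W RR=W
after cmd 3 (t=22): FL=S FR=W RL=W RR=W
after cmd 4 (t=33): FL=W FR=W RL=W RR=W
after cmd 5 (t=40): FL=S FR=W RL=W RR=W
after cmd 6 (t=45): FL=W FR=S RL=S RR=S

start t=11: FL=W FR=S RL=S RR=S
cmd 1: advance +1 → t=12, phase=(8,1,3,3) → FL=W FR=S RL=S RR=S
cmd 2: advance +7 → t=19, phase=(15,8,10,10) → FL=W FR=W RL=W RR=W
cmd 3: advance +3 → t=22, phase=(2,11,13,13) → FL=S FR=W RL=W RR=W
cmd 4: advance +11 → t=33, phase=(13,6,8,8) → FL=W FR=W RL=W RR=W
cmd 5: advance +7 → t=40, phase=(4,13,15,15) → FL=S FR=W RL=W RR=W
cmd 6: advance +5 → t=45, phase=(9,2,4,4) → FL=W FR=S RL=S RR=S


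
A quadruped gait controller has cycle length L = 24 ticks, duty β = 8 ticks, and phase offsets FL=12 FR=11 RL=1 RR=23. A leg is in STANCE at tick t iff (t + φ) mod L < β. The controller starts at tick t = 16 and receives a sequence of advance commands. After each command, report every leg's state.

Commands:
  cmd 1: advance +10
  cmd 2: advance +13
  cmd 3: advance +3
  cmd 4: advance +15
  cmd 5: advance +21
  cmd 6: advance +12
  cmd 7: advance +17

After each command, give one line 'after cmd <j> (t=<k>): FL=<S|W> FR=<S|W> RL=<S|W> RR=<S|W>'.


start t=16: FL=S FR=S RL=W RR=W
cmd 1: advance +10 → t=26, phase=(14,13,3,1) → FL=W FR=W RL=S RR=S
cmd 2: advance +13 → t=39, phase=(3,2,16,14) → FL=S FR=S RL=W RR=W
cmd 3: advance +3 → t=42, phase=(6,5,19,17) → FL=S FR=S RL=W RR=W
cmd 4: advance +15 → t=57, phase=(21,20,10,8) → FL=W FR=W RL=W RR=W
cmd 5: advance +21 → t=78, phase=(18,17,7,5) → FL=W FR=W RL=S RR=S
cmd 6: advance +12 → t=90, phase=(6,5,19,17) → FL=S FR=S RL=W RR=W
cmd 7: advance +17 → t=107, phase=(23,22,12,10) → FL=W FR=W RL=W RR=W

after cmd 1 (t=26): FL=W FR=W RL=S RR=S
after cmd 2 (t=39): FL=S FR=S RL=W RR=W
after cmd 3 (t=42): FL=S FR=S RL=W RR=W
after cmd 4 (t=57): FL=W FR=W RL=W RR=W
after cmd 5 (t=78): FL=W FR=W RL=S RR=S
after cmd 6 (t=90): FL=S FR=S RL=W RR=W
after cmd 7 (t=107): FL=W FR=W RL=W RR=W


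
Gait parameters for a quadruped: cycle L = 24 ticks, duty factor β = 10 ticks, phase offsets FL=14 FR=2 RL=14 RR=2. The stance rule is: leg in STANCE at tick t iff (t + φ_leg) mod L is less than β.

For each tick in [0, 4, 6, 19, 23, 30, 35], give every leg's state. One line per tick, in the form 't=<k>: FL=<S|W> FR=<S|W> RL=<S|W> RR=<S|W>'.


t=0: phase=(14,2,14,2) vs β=10 → FL=W FR=S RL=W RR=S
t=4: phase=(18,6,18,6) vs β=10 → FL=W FR=S RL=W RR=S
t=6: phase=(20,8,20,8) vs β=10 → FL=W FR=S RL=W RR=S
t=19: phase=(9,21,9,21) vs β=10 → FL=S FR=W RL=S RR=W
t=23: phase=(13,1,13,1) vs β=10 → FL=W FR=S RL=W RR=S
t=30: phase=(20,8,20,8) vs β=10 → FL=W FR=S RL=W RR=S
t=35: phase=(1,13,1,13) vs β=10 → FL=S FR=W RL=S RR=W

t=0: FL=W FR=S RL=W RR=S
t=4: FL=W FR=S RL=W RR=S
t=6: FL=W FR=S RL=W RR=S
t=19: FL=S FR=W RL=S RR=W
t=23: FL=W FR=S RL=W RR=S
t=30: FL=W FR=S RL=W RR=S
t=35: FL=S FR=W RL=S RR=W


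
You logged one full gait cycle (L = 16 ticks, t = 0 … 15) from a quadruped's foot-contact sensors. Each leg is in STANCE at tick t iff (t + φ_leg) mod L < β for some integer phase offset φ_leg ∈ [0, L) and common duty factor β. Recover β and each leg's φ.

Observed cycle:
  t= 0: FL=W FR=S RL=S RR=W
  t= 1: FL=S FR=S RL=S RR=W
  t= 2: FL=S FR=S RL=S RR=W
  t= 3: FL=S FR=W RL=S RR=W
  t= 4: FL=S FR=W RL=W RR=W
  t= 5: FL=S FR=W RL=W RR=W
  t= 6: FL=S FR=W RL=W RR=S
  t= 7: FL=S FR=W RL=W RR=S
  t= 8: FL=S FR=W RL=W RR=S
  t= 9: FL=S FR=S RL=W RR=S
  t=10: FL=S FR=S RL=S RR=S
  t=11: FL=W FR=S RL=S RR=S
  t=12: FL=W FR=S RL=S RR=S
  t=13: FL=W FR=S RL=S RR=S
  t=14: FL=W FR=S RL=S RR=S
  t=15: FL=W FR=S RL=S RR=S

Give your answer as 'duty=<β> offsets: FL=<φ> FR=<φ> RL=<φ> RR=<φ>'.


duty β = stance ticks per leg = 10
FL: stance ticks = 10; W→S at t=1 → φ=15
FR: stance ticks = 10; W→S at t=9 → φ=7
RL: stance ticks = 10; W→S at t=10 → φ=6
RR: stance ticks = 10; W→S at t=6 → φ=10

duty=10 offsets: FL=15 FR=7 RL=6 RR=10


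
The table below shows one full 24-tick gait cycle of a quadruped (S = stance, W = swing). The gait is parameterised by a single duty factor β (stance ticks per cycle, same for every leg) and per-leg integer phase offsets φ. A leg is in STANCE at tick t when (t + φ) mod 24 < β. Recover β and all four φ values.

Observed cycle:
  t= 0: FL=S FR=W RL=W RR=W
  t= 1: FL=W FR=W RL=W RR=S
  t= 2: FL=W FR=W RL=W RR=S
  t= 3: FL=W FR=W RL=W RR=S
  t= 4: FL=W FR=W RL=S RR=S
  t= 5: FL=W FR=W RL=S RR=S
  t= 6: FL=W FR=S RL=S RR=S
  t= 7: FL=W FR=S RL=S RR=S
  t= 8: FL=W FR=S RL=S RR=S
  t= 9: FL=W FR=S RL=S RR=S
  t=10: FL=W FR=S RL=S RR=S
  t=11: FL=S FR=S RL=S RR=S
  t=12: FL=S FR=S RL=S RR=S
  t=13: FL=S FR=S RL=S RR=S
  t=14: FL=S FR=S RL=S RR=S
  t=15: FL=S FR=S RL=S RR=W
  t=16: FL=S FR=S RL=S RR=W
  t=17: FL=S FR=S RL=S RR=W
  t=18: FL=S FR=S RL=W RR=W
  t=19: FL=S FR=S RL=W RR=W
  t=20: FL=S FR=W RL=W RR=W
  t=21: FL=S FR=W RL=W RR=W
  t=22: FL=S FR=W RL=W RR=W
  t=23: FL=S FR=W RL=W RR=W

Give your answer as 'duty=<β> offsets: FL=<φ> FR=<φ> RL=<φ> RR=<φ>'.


duty β = stance ticks per leg = 14
FL: stance ticks = 14; W→S at t=11 → φ=13
FR: stance ticks = 14; W→S at t=6 → φ=18
RL: stance ticks = 14; W→S at t=4 → φ=20
RR: stance ticks = 14; W→S at t=1 → φ=23

duty=14 offsets: FL=13 FR=18 RL=20 RR=23


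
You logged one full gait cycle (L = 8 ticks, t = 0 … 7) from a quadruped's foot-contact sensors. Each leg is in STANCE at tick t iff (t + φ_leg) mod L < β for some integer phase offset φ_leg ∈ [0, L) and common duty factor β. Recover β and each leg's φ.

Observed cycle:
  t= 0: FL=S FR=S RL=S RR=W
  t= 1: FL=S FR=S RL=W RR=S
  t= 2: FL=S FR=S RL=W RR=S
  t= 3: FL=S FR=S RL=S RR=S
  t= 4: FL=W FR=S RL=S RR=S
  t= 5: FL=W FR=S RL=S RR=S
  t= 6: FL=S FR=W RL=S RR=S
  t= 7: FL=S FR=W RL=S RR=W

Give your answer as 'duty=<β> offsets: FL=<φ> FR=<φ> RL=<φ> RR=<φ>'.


duty=6 offsets: FL=2 FR=0 RL=5 RR=7

duty β = stance ticks per leg = 6
FL: stance ticks = 6; W→S at t=6 → φ=2
FR: stance ticks = 6; W→S at t=0 → φ=0
RL: stance ticks = 6; W→S at t=3 → φ=5
RR: stance ticks = 6; W→S at t=1 → φ=7


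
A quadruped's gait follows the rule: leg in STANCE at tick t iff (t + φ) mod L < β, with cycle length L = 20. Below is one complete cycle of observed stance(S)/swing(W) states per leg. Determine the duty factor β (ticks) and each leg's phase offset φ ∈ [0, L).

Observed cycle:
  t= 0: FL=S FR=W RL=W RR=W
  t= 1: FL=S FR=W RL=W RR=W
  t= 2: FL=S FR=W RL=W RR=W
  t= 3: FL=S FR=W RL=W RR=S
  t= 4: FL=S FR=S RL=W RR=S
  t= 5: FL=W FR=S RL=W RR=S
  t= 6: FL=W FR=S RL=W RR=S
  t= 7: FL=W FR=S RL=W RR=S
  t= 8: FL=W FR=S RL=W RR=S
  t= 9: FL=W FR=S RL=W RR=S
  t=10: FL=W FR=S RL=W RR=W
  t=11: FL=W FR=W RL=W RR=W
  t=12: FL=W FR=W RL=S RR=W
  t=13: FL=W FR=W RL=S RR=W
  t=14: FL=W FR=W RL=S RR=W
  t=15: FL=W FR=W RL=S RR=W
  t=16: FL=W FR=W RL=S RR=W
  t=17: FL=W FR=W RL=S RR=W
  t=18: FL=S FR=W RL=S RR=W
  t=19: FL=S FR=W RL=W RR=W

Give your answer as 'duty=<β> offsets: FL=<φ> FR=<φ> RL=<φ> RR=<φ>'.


duty β = stance ticks per leg = 7
FL: stance ticks = 7; W→S at t=18 → φ=2
FR: stance ticks = 7; W→S at t=4 → φ=16
RL: stance ticks = 7; W→S at t=12 → φ=8
RR: stance ticks = 7; W→S at t=3 → φ=17

duty=7 offsets: FL=2 FR=16 RL=8 RR=17


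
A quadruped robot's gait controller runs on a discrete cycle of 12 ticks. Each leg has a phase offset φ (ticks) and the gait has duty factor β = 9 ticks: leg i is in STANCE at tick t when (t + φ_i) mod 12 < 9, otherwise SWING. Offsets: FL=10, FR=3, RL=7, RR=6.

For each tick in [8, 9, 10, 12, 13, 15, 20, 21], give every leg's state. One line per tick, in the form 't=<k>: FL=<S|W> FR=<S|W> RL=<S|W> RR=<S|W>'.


t=8: phase=(6,11,3,2) vs β=9 → FL=S FR=W RL=S RR=S
t=9: phase=(7,0,4,3) vs β=9 → FL=S FR=S RL=S RR=S
t=10: phase=(8,1,5,4) vs β=9 → FL=S FR=S RL=S RR=S
t=12: phase=(10,3,7,6) vs β=9 → FL=W FR=S RL=S RR=S
t=13: phase=(11,4,8,7) vs β=9 → FL=W FR=S RL=S RR=S
t=15: phase=(1,6,10,9) vs β=9 → FL=S FR=S RL=W RR=W
t=20: phase=(6,11,3,2) vs β=9 → FL=S FR=W RL=S RR=S
t=21: phase=(7,0,4,3) vs β=9 → FL=S FR=S RL=S RR=S

t=8: FL=S FR=W RL=S RR=S
t=9: FL=S FR=S RL=S RR=S
t=10: FL=S FR=S RL=S RR=S
t=12: FL=W FR=S RL=S RR=S
t=13: FL=W FR=S RL=S RR=S
t=15: FL=S FR=S RL=W RR=W
t=20: FL=S FR=W RL=S RR=S
t=21: FL=S FR=S RL=S RR=S


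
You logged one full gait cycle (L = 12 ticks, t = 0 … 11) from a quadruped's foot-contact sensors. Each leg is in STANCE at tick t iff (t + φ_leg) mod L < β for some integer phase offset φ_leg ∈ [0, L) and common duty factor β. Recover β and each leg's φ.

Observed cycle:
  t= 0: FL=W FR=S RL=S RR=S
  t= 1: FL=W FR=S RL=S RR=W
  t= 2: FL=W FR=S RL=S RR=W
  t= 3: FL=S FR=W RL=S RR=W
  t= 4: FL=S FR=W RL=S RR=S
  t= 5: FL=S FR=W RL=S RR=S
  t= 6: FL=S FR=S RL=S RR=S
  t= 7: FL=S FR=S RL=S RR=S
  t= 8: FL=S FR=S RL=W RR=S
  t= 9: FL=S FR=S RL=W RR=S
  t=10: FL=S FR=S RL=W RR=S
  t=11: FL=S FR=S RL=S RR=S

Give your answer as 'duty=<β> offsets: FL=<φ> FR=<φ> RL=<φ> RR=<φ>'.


duty β = stance ticks per leg = 9
FL: stance ticks = 9; W→S at t=3 → φ=9
FR: stance ticks = 9; W→S at t=6 → φ=6
RL: stance ticks = 9; W→S at t=11 → φ=1
RR: stance ticks = 9; W→S at t=4 → φ=8

duty=9 offsets: FL=9 FR=6 RL=1 RR=8


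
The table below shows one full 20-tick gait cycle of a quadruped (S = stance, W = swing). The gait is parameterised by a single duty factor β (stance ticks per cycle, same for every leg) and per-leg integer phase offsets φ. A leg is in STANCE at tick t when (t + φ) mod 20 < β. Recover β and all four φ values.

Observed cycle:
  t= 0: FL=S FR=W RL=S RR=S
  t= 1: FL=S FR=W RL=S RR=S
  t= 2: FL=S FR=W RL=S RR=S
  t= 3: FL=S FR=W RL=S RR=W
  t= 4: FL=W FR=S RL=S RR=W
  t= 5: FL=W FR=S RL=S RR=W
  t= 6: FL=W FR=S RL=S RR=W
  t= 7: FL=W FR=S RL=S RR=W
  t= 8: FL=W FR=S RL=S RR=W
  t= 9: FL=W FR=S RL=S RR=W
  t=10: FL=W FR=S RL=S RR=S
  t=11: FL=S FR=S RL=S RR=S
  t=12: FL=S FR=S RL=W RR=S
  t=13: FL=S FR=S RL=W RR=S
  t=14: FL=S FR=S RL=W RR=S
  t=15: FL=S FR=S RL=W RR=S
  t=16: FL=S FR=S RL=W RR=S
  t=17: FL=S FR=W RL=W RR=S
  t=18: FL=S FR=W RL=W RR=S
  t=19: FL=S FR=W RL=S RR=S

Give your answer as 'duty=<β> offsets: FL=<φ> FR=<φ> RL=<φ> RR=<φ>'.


duty=13 offsets: FL=9 FR=16 RL=1 RR=10

duty β = stance ticks per leg = 13
FL: stance ticks = 13; W→S at t=11 → φ=9
FR: stance ticks = 13; W→S at t=4 → φ=16
RL: stance ticks = 13; W→S at t=19 → φ=1
RR: stance ticks = 13; W→S at t=10 → φ=10


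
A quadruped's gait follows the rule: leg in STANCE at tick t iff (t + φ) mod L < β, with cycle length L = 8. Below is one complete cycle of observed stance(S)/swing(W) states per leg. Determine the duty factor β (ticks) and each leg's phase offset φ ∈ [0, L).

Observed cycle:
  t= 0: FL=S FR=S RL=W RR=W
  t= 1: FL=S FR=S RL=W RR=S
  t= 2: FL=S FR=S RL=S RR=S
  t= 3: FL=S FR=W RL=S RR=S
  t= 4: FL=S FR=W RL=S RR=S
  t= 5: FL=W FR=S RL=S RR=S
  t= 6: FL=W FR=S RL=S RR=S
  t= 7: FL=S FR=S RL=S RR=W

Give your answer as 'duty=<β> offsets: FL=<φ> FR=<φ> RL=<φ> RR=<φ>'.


duty=6 offsets: FL=1 FR=3 RL=6 RR=7

duty β = stance ticks per leg = 6
FL: stance ticks = 6; W→S at t=7 → φ=1
FR: stance ticks = 6; W→S at t=5 → φ=3
RL: stance ticks = 6; W→S at t=2 → φ=6
RR: stance ticks = 6; W→S at t=1 → φ=7


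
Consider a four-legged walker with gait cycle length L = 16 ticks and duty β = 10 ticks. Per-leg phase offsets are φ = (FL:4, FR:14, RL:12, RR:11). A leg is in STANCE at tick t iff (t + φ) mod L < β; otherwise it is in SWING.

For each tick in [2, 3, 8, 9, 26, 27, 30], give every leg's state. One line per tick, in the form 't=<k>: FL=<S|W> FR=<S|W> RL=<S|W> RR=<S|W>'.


t=2: FL=S FR=S RL=W RR=W
t=3: FL=S FR=S RL=W RR=W
t=8: FL=W FR=S RL=S RR=S
t=9: FL=W FR=S RL=S RR=S
t=26: FL=W FR=S RL=S RR=S
t=27: FL=W FR=S RL=S RR=S
t=30: FL=S FR=W RL=W RR=S

t=2: phase=(6,0,14,13) vs β=10 → FL=S FR=S RL=W RR=W
t=3: phase=(7,1,15,14) vs β=10 → FL=S FR=S RL=W RR=W
t=8: phase=(12,6,4,3) vs β=10 → FL=W FR=S RL=S RR=S
t=9: phase=(13,7,5,4) vs β=10 → FL=W FR=S RL=S RR=S
t=26: phase=(14,8,6,5) vs β=10 → FL=W FR=S RL=S RR=S
t=27: phase=(15,9,7,6) vs β=10 → FL=W FR=S RL=S RR=S
t=30: phase=(2,12,10,9) vs β=10 → FL=S FR=W RL=W RR=S


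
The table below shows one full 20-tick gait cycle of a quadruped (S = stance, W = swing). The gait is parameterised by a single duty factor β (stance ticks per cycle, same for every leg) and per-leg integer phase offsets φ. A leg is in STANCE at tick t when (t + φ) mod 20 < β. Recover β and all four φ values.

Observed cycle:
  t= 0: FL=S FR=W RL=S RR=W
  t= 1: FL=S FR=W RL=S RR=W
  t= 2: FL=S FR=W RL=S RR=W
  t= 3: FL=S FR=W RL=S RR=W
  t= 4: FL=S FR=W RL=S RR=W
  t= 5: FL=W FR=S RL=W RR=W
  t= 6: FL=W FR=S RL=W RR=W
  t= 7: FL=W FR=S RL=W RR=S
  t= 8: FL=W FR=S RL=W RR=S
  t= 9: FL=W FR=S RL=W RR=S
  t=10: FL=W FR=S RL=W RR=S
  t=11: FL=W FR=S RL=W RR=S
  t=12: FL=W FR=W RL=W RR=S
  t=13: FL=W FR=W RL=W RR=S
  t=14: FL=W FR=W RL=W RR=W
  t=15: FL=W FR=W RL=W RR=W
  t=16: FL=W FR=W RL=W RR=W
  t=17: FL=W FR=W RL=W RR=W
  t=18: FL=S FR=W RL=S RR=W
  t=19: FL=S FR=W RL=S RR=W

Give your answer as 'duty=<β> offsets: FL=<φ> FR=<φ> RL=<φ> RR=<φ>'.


duty β = stance ticks per leg = 7
FL: stance ticks = 7; W→S at t=18 → φ=2
FR: stance ticks = 7; W→S at t=5 → φ=15
RL: stance ticks = 7; W→S at t=18 → φ=2
RR: stance ticks = 7; W→S at t=7 → φ=13

duty=7 offsets: FL=2 FR=15 RL=2 RR=13


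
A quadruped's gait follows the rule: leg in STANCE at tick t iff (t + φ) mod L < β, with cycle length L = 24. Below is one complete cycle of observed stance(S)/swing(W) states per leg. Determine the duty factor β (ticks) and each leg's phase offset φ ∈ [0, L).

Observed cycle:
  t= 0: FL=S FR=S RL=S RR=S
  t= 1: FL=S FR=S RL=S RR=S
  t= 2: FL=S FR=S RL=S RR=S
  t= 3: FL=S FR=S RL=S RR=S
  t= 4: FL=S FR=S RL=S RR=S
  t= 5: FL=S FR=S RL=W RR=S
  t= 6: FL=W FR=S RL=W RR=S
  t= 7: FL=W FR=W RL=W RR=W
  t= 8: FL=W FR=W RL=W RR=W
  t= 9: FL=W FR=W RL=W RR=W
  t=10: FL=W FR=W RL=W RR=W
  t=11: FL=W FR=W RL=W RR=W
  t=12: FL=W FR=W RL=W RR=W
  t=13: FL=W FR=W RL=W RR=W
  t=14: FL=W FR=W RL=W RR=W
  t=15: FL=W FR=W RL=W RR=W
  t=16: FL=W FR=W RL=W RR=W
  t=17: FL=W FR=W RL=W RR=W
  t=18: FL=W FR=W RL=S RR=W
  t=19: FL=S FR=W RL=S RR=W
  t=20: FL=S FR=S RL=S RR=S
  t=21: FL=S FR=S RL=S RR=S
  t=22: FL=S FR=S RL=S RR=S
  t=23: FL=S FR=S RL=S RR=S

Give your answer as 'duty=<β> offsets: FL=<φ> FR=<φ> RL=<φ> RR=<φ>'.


duty=11 offsets: FL=5 FR=4 RL=6 RR=4

duty β = stance ticks per leg = 11
FL: stance ticks = 11; W→S at t=19 → φ=5
FR: stance ticks = 11; W→S at t=20 → φ=4
RL: stance ticks = 11; W→S at t=18 → φ=6
RR: stance ticks = 11; W→S at t=20 → φ=4


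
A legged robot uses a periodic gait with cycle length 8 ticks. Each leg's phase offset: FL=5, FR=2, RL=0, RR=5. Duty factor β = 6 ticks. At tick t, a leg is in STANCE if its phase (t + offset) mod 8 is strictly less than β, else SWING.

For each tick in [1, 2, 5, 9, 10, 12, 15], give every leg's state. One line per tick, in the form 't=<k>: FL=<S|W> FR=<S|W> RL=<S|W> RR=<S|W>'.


t=1: phase=(6,3,1,6) vs β=6 → FL=W FR=S RL=S RR=W
t=2: phase=(7,4,2,7) vs β=6 → FL=W FR=S RL=S RR=W
t=5: phase=(2,7,5,2) vs β=6 → FL=S FR=W RL=S RR=S
t=9: phase=(6,3,1,6) vs β=6 → FL=W FR=S RL=S RR=W
t=10: phase=(7,4,2,7) vs β=6 → FL=W FR=S RL=S RR=W
t=12: phase=(1,6,4,1) vs β=6 → FL=S FR=W RL=S RR=S
t=15: phase=(4,1,7,4) vs β=6 → FL=S FR=S RL=W RR=S

t=1: FL=W FR=S RL=S RR=W
t=2: FL=W FR=S RL=S RR=W
t=5: FL=S FR=W RL=S RR=S
t=9: FL=W FR=S RL=S RR=W
t=10: FL=W FR=S RL=S RR=W
t=12: FL=S FR=W RL=S RR=S
t=15: FL=S FR=S RL=W RR=S


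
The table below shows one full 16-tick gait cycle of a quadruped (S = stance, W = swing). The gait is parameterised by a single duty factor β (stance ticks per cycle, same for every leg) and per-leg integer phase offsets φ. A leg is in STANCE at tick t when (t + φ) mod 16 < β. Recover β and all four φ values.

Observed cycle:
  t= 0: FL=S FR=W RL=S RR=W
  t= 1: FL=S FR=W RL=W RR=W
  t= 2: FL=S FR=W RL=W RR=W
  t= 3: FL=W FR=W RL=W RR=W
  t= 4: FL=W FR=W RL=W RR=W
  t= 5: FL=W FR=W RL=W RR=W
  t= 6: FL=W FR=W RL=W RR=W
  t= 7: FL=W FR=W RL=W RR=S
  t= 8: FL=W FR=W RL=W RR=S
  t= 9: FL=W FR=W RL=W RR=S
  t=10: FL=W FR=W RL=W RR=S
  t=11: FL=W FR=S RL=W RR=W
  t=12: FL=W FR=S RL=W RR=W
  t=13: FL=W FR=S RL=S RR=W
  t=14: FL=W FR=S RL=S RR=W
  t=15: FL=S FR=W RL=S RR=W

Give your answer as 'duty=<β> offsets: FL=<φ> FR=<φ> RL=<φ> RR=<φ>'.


duty β = stance ticks per leg = 4
FL: stance ticks = 4; W→S at t=15 → φ=1
FR: stance ticks = 4; W→S at t=11 → φ=5
RL: stance ticks = 4; W→S at t=13 → φ=3
RR: stance ticks = 4; W→S at t=7 → φ=9

duty=4 offsets: FL=1 FR=5 RL=3 RR=9


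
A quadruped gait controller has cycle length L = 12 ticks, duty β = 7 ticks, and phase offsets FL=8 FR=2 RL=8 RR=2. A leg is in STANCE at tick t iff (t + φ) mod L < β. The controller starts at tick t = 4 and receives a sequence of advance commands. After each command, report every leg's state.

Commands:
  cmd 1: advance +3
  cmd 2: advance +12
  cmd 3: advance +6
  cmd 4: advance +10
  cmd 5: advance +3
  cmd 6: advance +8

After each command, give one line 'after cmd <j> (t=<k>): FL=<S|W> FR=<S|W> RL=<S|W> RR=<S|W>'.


after cmd 1 (t=7): FL=S FR=W RL=S RR=W
after cmd 2 (t=19): FL=S FR=W RL=S RR=W
after cmd 3 (t=25): FL=W FR=S RL=W RR=S
after cmd 4 (t=35): FL=W FR=S RL=W RR=S
after cmd 5 (t=38): FL=W FR=S RL=W RR=S
after cmd 6 (t=46): FL=S FR=S RL=S RR=S

start t=4: FL=S FR=S RL=S RR=S
cmd 1: advance +3 → t=7, phase=(3,9,3,9) → FL=S FR=W RL=S RR=W
cmd 2: advance +12 → t=19, phase=(3,9,3,9) → FL=S FR=W RL=S RR=W
cmd 3: advance +6 → t=25, phase=(9,3,9,3) → FL=W FR=S RL=W RR=S
cmd 4: advance +10 → t=35, phase=(7,1,7,1) → FL=W FR=S RL=W RR=S
cmd 5: advance +3 → t=38, phase=(10,4,10,4) → FL=W FR=S RL=W RR=S
cmd 6: advance +8 → t=46, phase=(6,0,6,0) → FL=S FR=S RL=S RR=S


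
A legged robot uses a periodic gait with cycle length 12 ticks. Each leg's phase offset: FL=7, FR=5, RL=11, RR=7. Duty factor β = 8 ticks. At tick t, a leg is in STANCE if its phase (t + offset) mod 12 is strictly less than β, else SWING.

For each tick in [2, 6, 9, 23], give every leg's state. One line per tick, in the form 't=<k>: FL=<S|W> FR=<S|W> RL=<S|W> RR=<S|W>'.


t=2: FL=W FR=S RL=S RR=W
t=6: FL=S FR=W RL=S RR=S
t=9: FL=S FR=S RL=W RR=S
t=23: FL=S FR=S RL=W RR=S

t=2: phase=(9,7,1,9) vs β=8 → FL=W FR=S RL=S RR=W
t=6: phase=(1,11,5,1) vs β=8 → FL=S FR=W RL=S RR=S
t=9: phase=(4,2,8,4) vs β=8 → FL=S FR=S RL=W RR=S
t=23: phase=(6,4,10,6) vs β=8 → FL=S FR=S RL=W RR=S


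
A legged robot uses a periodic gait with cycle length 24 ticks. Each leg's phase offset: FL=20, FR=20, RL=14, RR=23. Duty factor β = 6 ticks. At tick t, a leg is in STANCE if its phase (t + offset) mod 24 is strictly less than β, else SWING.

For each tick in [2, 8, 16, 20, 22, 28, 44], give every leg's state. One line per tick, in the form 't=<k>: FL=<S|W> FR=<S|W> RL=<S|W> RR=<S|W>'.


t=2: phase=(22,22,16,1) vs β=6 → FL=W FR=W RL=W RR=S
t=8: phase=(4,4,22,7) vs β=6 → FL=S FR=S RL=W RR=W
t=16: phase=(12,12,6,15) vs β=6 → FL=W FR=W RL=W RR=W
t=20: phase=(16,16,10,19) vs β=6 → FL=W FR=W RL=W RR=W
t=22: phase=(18,18,12,21) vs β=6 → FL=W FR=W RL=W RR=W
t=28: phase=(0,0,18,3) vs β=6 → FL=S FR=S RL=W RR=S
t=44: phase=(16,16,10,19) vs β=6 → FL=W FR=W RL=W RR=W

t=2: FL=W FR=W RL=W RR=S
t=8: FL=S FR=S RL=W RR=W
t=16: FL=W FR=W RL=W RR=W
t=20: FL=W FR=W RL=W RR=W
t=22: FL=W FR=W RL=W RR=W
t=28: FL=S FR=S RL=W RR=S
t=44: FL=W FR=W RL=W RR=W


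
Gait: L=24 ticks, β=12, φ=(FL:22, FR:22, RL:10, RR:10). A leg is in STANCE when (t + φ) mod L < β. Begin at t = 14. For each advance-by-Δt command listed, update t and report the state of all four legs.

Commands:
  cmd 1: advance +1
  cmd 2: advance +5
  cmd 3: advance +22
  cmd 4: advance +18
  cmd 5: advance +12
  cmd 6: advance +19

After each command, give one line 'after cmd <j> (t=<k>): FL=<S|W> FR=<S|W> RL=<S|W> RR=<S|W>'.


start t=14: FL=W FR=W RL=S RR=S
cmd 1: advance +1 → t=15, phase=(13,13,1,1) → FL=W FR=W RL=S RR=S
cmd 2: advance +5 → t=20, phase=(18,18,6,6) → FL=W FR=W RL=S RR=S
cmd 3: advance +22 → t=42, phase=(16,16,4,4) → FL=W FR=W RL=S RR=S
cmd 4: advance +18 → t=60, phase=(10,10,22,22) → FL=S FR=S RL=W RR=W
cmd 5: advance +12 → t=72, phase=(22,22,10,10) → FL=W FR=W RL=S RR=S
cmd 6: advance +19 → t=91, phase=(17,17,5,5) → FL=W FR=W RL=S RR=S

after cmd 1 (t=15): FL=W FR=W RL=S RR=S
after cmd 2 (t=20): FL=W FR=W RL=S RR=S
after cmd 3 (t=42): FL=W FR=W RL=S RR=S
after cmd 4 (t=60): FL=S FR=S RL=W RR=W
after cmd 5 (t=72): FL=W FR=W RL=S RR=S
after cmd 6 (t=91): FL=W FR=W RL=S RR=S


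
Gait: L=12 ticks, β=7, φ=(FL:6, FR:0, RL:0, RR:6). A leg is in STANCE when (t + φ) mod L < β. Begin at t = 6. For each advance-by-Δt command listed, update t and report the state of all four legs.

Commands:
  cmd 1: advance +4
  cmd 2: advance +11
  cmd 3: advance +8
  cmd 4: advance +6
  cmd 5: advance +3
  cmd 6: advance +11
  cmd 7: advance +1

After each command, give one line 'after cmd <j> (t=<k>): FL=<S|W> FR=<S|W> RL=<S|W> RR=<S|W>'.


after cmd 1 (t=10): FL=S FR=W RL=W RR=S
after cmd 2 (t=21): FL=S FR=W RL=W RR=S
after cmd 3 (t=29): FL=W FR=S RL=S RR=W
after cmd 4 (t=35): FL=S FR=W RL=W RR=S
after cmd 5 (t=38): FL=W FR=S RL=S RR=W
after cmd 6 (t=49): FL=W FR=S RL=S RR=W
after cmd 7 (t=50): FL=W FR=S RL=S RR=W

start t=6: FL=S FR=S RL=S RR=S
cmd 1: advance +4 → t=10, phase=(4,10,10,4) → FL=S FR=W RL=W RR=S
cmd 2: advance +11 → t=21, phase=(3,9,9,3) → FL=S FR=W RL=W RR=S
cmd 3: advance +8 → t=29, phase=(11,5,5,11) → FL=W FR=S RL=S RR=W
cmd 4: advance +6 → t=35, phase=(5,11,11,5) → FL=S FR=W RL=W RR=S
cmd 5: advance +3 → t=38, phase=(8,2,2,8) → FL=W FR=S RL=S RR=W
cmd 6: advance +11 → t=49, phase=(7,1,1,7) → FL=W FR=S RL=S RR=W
cmd 7: advance +1 → t=50, phase=(8,2,2,8) → FL=W FR=S RL=S RR=W


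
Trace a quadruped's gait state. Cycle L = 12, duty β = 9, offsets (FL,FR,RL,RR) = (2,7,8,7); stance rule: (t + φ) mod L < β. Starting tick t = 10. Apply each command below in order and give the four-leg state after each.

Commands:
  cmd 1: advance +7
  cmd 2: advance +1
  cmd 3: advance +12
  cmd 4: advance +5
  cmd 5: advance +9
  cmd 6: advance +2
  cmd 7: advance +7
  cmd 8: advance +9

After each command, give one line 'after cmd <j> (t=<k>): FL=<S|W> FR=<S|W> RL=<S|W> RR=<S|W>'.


start t=10: FL=S FR=S RL=S RR=S
cmd 1: advance +7 → t=17, phase=(7,0,1,0) → FL=S FR=S RL=S RR=S
cmd 2: advance +1 → t=18, phase=(8,1,2,1) → FL=S FR=S RL=S RR=S
cmd 3: advance +12 → t=30, phase=(8,1,2,1) → FL=S FR=S RL=S RR=S
cmd 4: advance +5 → t=35, phase=(1,6,7,6) → FL=S FR=S RL=S RR=S
cmd 5: advance +9 → t=44, phase=(10,3,4,3) → FL=W FR=S RL=S RR=S
cmd 6: advance +2 → t=46, phase=(0,5,6,5) → FL=S FR=S RL=S RR=S
cmd 7: advance +7 → t=53, phase=(7,0,1,0) → FL=S FR=S RL=S RR=S
cmd 8: advance +9 → t=62, phase=(4,9,10,9) → FL=S FR=W RL=W RR=W

after cmd 1 (t=17): FL=S FR=S RL=S RR=S
after cmd 2 (t=18): FL=S FR=S RL=S RR=S
after cmd 3 (t=30): FL=S FR=S RL=S RR=S
after cmd 4 (t=35): FL=S FR=S RL=S RR=S
after cmd 5 (t=44): FL=W FR=S RL=S RR=S
after cmd 6 (t=46): FL=S FR=S RL=S RR=S
after cmd 7 (t=53): FL=S FR=S RL=S RR=S
after cmd 8 (t=62): FL=S FR=W RL=W RR=W


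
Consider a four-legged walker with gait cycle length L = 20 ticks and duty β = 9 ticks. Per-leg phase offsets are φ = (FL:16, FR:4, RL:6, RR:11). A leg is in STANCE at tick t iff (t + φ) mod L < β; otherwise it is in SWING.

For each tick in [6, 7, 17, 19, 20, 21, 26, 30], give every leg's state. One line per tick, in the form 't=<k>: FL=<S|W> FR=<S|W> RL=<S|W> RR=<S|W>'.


t=6: phase=(2,10,12,17) vs β=9 → FL=S FR=W RL=W RR=W
t=7: phase=(3,11,13,18) vs β=9 → FL=S FR=W RL=W RR=W
t=17: phase=(13,1,3,8) vs β=9 → FL=W FR=S RL=S RR=S
t=19: phase=(15,3,5,10) vs β=9 → FL=W FR=S RL=S RR=W
t=20: phase=(16,4,6,11) vs β=9 → FL=W FR=S RL=S RR=W
t=21: phase=(17,5,7,12) vs β=9 → FL=W FR=S RL=S RR=W
t=26: phase=(2,10,12,17) vs β=9 → FL=S FR=W RL=W RR=W
t=30: phase=(6,14,16,1) vs β=9 → FL=S FR=W RL=W RR=S

t=6: FL=S FR=W RL=W RR=W
t=7: FL=S FR=W RL=W RR=W
t=17: FL=W FR=S RL=S RR=S
t=19: FL=W FR=S RL=S RR=W
t=20: FL=W FR=S RL=S RR=W
t=21: FL=W FR=S RL=S RR=W
t=26: FL=S FR=W RL=W RR=W
t=30: FL=S FR=W RL=W RR=S


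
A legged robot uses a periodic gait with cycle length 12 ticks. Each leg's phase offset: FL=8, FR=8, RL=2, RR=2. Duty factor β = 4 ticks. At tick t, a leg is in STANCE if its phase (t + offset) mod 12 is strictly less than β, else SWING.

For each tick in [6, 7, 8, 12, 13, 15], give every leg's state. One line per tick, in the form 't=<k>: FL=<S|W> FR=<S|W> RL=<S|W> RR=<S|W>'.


t=6: phase=(2,2,8,8) vs β=4 → FL=S FR=S RL=W RR=W
t=7: phase=(3,3,9,9) vs β=4 → FL=S FR=S RL=W RR=W
t=8: phase=(4,4,10,10) vs β=4 → FL=W FR=W RL=W RR=W
t=12: phase=(8,8,2,2) vs β=4 → FL=W FR=W RL=S RR=S
t=13: phase=(9,9,3,3) vs β=4 → FL=W FR=W RL=S RR=S
t=15: phase=(11,11,5,5) vs β=4 → FL=W FR=W RL=W RR=W

t=6: FL=S FR=S RL=W RR=W
t=7: FL=S FR=S RL=W RR=W
t=8: FL=W FR=W RL=W RR=W
t=12: FL=W FR=W RL=S RR=S
t=13: FL=W FR=W RL=S RR=S
t=15: FL=W FR=W RL=W RR=W


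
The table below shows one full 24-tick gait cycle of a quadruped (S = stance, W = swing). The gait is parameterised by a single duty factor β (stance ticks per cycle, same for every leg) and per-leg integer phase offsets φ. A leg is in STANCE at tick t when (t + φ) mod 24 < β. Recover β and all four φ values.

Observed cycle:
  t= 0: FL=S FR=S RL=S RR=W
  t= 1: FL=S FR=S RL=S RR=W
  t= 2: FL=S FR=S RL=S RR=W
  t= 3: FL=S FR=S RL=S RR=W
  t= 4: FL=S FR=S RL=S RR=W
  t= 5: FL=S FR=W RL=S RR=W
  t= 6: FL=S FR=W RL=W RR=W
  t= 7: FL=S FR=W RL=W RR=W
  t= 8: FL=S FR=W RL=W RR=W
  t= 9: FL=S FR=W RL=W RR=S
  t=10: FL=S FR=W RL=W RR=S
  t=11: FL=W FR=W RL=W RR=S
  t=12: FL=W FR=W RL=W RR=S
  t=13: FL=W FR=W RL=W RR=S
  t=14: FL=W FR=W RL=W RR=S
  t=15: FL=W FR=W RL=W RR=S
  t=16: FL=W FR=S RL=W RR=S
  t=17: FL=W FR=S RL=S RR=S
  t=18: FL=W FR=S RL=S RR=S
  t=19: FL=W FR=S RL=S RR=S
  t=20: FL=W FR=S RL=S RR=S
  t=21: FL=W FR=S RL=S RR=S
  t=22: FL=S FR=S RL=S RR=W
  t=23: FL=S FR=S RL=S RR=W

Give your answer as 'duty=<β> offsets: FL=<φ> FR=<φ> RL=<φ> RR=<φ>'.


duty β = stance ticks per leg = 13
FL: stance ticks = 13; W→S at t=22 → φ=2
FR: stance ticks = 13; W→S at t=16 → φ=8
RL: stance ticks = 13; W→S at t=17 → φ=7
RR: stance ticks = 13; W→S at t=9 → φ=15

duty=13 offsets: FL=2 FR=8 RL=7 RR=15


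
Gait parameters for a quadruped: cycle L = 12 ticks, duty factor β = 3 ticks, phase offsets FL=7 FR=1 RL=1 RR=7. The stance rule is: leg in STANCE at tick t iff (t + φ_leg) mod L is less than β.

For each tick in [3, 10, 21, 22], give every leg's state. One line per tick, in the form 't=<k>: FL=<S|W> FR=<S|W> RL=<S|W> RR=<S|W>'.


t=3: FL=W FR=W RL=W RR=W
t=10: FL=W FR=W RL=W RR=W
t=21: FL=W FR=W RL=W RR=W
t=22: FL=W FR=W RL=W RR=W

t=3: phase=(10,4,4,10) vs β=3 → FL=W FR=W RL=W RR=W
t=10: phase=(5,11,11,5) vs β=3 → FL=W FR=W RL=W RR=W
t=21: phase=(4,10,10,4) vs β=3 → FL=W FR=W RL=W RR=W
t=22: phase=(5,11,11,5) vs β=3 → FL=W FR=W RL=W RR=W


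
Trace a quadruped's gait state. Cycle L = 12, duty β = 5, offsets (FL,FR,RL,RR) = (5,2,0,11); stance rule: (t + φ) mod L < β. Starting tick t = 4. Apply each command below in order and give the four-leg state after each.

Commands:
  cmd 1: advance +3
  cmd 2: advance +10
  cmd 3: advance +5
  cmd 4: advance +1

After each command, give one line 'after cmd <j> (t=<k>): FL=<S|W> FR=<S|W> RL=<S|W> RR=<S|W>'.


start t=4: FL=W FR=W RL=S RR=S
cmd 1: advance +3 → t=7, phase=(0,9,7,6) → FL=S FR=W RL=W RR=W
cmd 2: advance +10 → t=17, phase=(10,7,5,4) → FL=W FR=W RL=W RR=S
cmd 3: advance +5 → t=22, phase=(3,0,10,9) → FL=S FR=S RL=W RR=W
cmd 4: advance +1 → t=23, phase=(4,1,11,10) → FL=S FR=S RL=W RR=W

after cmd 1 (t=7): FL=S FR=W RL=W RR=W
after cmd 2 (t=17): FL=W FR=W RL=W RR=S
after cmd 3 (t=22): FL=S FR=S RL=W RR=W
after cmd 4 (t=23): FL=S FR=S RL=W RR=W


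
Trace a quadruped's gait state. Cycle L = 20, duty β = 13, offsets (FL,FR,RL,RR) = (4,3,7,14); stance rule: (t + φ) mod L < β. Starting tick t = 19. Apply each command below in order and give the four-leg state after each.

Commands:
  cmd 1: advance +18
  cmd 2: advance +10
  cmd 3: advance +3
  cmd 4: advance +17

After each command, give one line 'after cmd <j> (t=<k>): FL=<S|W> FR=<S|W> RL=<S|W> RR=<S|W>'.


start t=19: FL=S FR=S RL=S RR=W
cmd 1: advance +18 → t=37, phase=(1,0,4,11) → FL=S FR=S RL=S RR=S
cmd 2: advance +10 → t=47, phase=(11,10,14,1) → FL=S FR=S RL=W RR=S
cmd 3: advance +3 → t=50, phase=(14,13,17,4) → FL=W FR=W RL=W RR=S
cmd 4: advance +17 → t=67, phase=(11,10,14,1) → FL=S FR=S RL=W RR=S

after cmd 1 (t=37): FL=S FR=S RL=S RR=S
after cmd 2 (t=47): FL=S FR=S RL=W RR=S
after cmd 3 (t=50): FL=W FR=W RL=W RR=S
after cmd 4 (t=67): FL=S FR=S RL=W RR=S


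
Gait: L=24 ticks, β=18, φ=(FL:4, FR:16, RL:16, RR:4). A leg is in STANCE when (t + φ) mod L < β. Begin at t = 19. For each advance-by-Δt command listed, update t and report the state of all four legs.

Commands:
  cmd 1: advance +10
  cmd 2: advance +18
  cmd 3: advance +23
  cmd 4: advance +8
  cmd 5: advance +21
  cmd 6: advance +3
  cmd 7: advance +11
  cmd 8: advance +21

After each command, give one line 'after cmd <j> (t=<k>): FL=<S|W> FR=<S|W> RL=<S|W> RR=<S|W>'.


start t=19: FL=W FR=S RL=S RR=W
cmd 1: advance +10 → t=29, phase=(9,21,21,9) → FL=S FR=W RL=W RR=S
cmd 2: advance +18 → t=47, phase=(3,15,15,3) → FL=S FR=S RL=S RR=S
cmd 3: advance +23 → t=70, phase=(2,14,14,2) → FL=S FR=S RL=S RR=S
cmd 4: advance +8 → t=78, phase=(10,22,22,10) → FL=S FR=W RL=W RR=S
cmd 5: advance +21 → t=99, phase=(7,19,19,7) → FL=S FR=W RL=W RR=S
cmd 6: advance +3 → t=102, phase=(10,22,22,10) → FL=S FR=W RL=W RR=S
cmd 7: advance +11 → t=113, phase=(21,9,9,21) → FL=W FR=S RL=S RR=W
cmd 8: advance +21 → t=134, phase=(18,6,6,18) → FL=W FR=S RL=S RR=W

after cmd 1 (t=29): FL=S FR=W RL=W RR=S
after cmd 2 (t=47): FL=S FR=S RL=S RR=S
after cmd 3 (t=70): FL=S FR=S RL=S RR=S
after cmd 4 (t=78): FL=S FR=W RL=W RR=S
after cmd 5 (t=99): FL=S FR=W RL=W RR=S
after cmd 6 (t=102): FL=S FR=W RL=W RR=S
after cmd 7 (t=113): FL=W FR=S RL=S RR=W
after cmd 8 (t=134): FL=W FR=S RL=S RR=W


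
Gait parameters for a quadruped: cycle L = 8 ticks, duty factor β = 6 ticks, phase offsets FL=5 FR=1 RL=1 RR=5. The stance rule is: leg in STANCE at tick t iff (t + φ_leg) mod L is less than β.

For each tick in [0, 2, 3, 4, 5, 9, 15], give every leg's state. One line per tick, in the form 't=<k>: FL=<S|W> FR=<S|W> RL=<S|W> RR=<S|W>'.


t=0: FL=S FR=S RL=S RR=S
t=2: FL=W FR=S RL=S RR=W
t=3: FL=S FR=S RL=S RR=S
t=4: FL=S FR=S RL=S RR=S
t=5: FL=S FR=W RL=W RR=S
t=9: FL=W FR=S RL=S RR=W
t=15: FL=S FR=S RL=S RR=S

t=0: phase=(5,1,1,5) vs β=6 → FL=S FR=S RL=S RR=S
t=2: phase=(7,3,3,7) vs β=6 → FL=W FR=S RL=S RR=W
t=3: phase=(0,4,4,0) vs β=6 → FL=S FR=S RL=S RR=S
t=4: phase=(1,5,5,1) vs β=6 → FL=S FR=S RL=S RR=S
t=5: phase=(2,6,6,2) vs β=6 → FL=S FR=W RL=W RR=S
t=9: phase=(6,2,2,6) vs β=6 → FL=W FR=S RL=S RR=W
t=15: phase=(4,0,0,4) vs β=6 → FL=S FR=S RL=S RR=S


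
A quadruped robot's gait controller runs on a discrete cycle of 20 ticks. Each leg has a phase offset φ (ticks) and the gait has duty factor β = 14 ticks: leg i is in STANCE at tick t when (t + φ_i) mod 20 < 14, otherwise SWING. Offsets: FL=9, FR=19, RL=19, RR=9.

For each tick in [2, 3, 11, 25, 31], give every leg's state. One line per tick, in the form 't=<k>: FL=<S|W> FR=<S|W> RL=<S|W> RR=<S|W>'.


t=2: FL=S FR=S RL=S RR=S
t=3: FL=S FR=S RL=S RR=S
t=11: FL=S FR=S RL=S RR=S
t=25: FL=W FR=S RL=S RR=W
t=31: FL=S FR=S RL=S RR=S

t=2: phase=(11,1,1,11) vs β=14 → FL=S FR=S RL=S RR=S
t=3: phase=(12,2,2,12) vs β=14 → FL=S FR=S RL=S RR=S
t=11: phase=(0,10,10,0) vs β=14 → FL=S FR=S RL=S RR=S
t=25: phase=(14,4,4,14) vs β=14 → FL=W FR=S RL=S RR=W
t=31: phase=(0,10,10,0) vs β=14 → FL=S FR=S RL=S RR=S


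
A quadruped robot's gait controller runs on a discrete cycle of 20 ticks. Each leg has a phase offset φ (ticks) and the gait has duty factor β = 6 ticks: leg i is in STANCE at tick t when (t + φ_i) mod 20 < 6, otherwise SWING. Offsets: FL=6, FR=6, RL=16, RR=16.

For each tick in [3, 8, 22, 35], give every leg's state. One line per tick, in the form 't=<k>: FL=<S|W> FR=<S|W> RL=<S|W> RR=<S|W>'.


t=3: phase=(9,9,19,19) vs β=6 → FL=W FR=W RL=W RR=W
t=8: phase=(14,14,4,4) vs β=6 → FL=W FR=W RL=S RR=S
t=22: phase=(8,8,18,18) vs β=6 → FL=W FR=W RL=W RR=W
t=35: phase=(1,1,11,11) vs β=6 → FL=S FR=S RL=W RR=W

t=3: FL=W FR=W RL=W RR=W
t=8: FL=W FR=W RL=S RR=S
t=22: FL=W FR=W RL=W RR=W
t=35: FL=S FR=S RL=W RR=W


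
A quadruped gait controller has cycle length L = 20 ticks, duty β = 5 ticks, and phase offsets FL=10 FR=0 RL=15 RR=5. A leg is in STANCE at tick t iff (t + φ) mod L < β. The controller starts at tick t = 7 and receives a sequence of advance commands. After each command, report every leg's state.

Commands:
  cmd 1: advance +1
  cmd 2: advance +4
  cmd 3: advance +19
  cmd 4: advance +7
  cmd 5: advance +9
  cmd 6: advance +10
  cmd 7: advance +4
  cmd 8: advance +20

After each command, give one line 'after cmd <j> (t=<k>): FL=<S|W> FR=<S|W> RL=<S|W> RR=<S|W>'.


start t=7: FL=W FR=W RL=S RR=W
cmd 1: advance +1 → t=8, phase=(18,8,3,13) → FL=W FR=W RL=S RR=W
cmd 2: advance +4 → t=12, phase=(2,12,7,17) → FL=S FR=W RL=W RR=W
cmd 3: advance +19 → t=31, phase=(1,11,6,16) → FL=S FR=W RL=W RR=W
cmd 4: advance +7 → t=38, phase=(8,18,13,3) → FL=W FR=W RL=W RR=S
cmd 5: advance +9 → t=47, phase=(17,7,2,12) → FL=W FR=W RL=S RR=W
cmd 6: advance +10 → t=57, phase=(7,17,12,2) → FL=W FR=W RL=W RR=S
cmd 7: advance +4 → t=61, phase=(11,1,16,6) → FL=W FR=S RL=W RR=W
cmd 8: advance +20 → t=81, phase=(11,1,16,6) → FL=W FR=S RL=W RR=W

after cmd 1 (t=8): FL=W FR=W RL=S RR=W
after cmd 2 (t=12): FL=S FR=W RL=W RR=W
after cmd 3 (t=31): FL=S FR=W RL=W RR=W
after cmd 4 (t=38): FL=W FR=W RL=W RR=S
after cmd 5 (t=47): FL=W FR=W RL=S RR=W
after cmd 6 (t=57): FL=W FR=W RL=W RR=S
after cmd 7 (t=61): FL=W FR=S RL=W RR=W
after cmd 8 (t=81): FL=W FR=S RL=W RR=W
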